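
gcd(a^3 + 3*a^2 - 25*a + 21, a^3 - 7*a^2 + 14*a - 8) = a - 1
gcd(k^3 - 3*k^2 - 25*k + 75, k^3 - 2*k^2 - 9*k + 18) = k - 3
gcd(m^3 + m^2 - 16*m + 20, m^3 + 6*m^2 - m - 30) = m^2 + 3*m - 10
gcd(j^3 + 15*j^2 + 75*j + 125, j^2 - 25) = j + 5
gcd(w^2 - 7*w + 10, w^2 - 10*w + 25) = w - 5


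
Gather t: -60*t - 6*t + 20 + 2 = 22 - 66*t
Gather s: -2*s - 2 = -2*s - 2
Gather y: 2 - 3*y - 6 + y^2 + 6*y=y^2 + 3*y - 4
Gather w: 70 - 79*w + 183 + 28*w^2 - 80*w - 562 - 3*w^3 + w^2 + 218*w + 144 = -3*w^3 + 29*w^2 + 59*w - 165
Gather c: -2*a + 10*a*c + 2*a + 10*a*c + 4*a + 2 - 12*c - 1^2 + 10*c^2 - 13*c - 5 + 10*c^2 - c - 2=4*a + 20*c^2 + c*(20*a - 26) - 6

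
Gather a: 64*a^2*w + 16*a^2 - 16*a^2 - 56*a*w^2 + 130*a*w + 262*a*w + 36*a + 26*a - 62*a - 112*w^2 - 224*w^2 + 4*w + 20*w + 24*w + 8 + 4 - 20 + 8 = 64*a^2*w + a*(-56*w^2 + 392*w) - 336*w^2 + 48*w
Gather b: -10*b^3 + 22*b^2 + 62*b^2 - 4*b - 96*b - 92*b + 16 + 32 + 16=-10*b^3 + 84*b^2 - 192*b + 64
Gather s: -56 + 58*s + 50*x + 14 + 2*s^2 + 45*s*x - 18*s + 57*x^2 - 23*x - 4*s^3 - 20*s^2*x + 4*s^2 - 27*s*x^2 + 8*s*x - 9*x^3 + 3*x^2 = -4*s^3 + s^2*(6 - 20*x) + s*(-27*x^2 + 53*x + 40) - 9*x^3 + 60*x^2 + 27*x - 42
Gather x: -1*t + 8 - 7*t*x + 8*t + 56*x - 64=7*t + x*(56 - 7*t) - 56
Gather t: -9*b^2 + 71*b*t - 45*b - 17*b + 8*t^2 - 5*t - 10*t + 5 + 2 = -9*b^2 - 62*b + 8*t^2 + t*(71*b - 15) + 7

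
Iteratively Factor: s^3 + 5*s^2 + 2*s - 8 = (s + 2)*(s^2 + 3*s - 4) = (s + 2)*(s + 4)*(s - 1)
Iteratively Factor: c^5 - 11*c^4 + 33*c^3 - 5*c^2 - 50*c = (c - 5)*(c^4 - 6*c^3 + 3*c^2 + 10*c) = (c - 5)*(c + 1)*(c^3 - 7*c^2 + 10*c) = (c - 5)*(c - 2)*(c + 1)*(c^2 - 5*c) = (c - 5)^2*(c - 2)*(c + 1)*(c)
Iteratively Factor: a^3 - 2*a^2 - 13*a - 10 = (a + 1)*(a^2 - 3*a - 10) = (a - 5)*(a + 1)*(a + 2)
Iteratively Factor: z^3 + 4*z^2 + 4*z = (z + 2)*(z^2 + 2*z) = z*(z + 2)*(z + 2)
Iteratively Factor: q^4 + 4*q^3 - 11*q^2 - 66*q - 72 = (q + 3)*(q^3 + q^2 - 14*q - 24) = (q + 3)^2*(q^2 - 2*q - 8) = (q - 4)*(q + 3)^2*(q + 2)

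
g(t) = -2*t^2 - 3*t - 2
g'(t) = -4*t - 3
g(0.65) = -4.80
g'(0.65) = -5.60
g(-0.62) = -0.91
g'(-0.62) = -0.52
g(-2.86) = -9.78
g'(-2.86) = 8.44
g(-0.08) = -1.77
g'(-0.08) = -2.68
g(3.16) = -31.45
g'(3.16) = -15.64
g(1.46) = -10.64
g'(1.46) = -8.84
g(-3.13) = -12.20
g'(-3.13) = 9.52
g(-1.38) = -1.67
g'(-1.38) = 2.52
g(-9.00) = -137.00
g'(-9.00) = 33.00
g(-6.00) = -56.00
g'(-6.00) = 21.00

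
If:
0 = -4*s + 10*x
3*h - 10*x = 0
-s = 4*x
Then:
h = 0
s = 0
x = 0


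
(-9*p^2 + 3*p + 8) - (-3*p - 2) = -9*p^2 + 6*p + 10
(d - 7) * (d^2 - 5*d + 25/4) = d^3 - 12*d^2 + 165*d/4 - 175/4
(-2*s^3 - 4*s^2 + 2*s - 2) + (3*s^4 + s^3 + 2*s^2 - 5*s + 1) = 3*s^4 - s^3 - 2*s^2 - 3*s - 1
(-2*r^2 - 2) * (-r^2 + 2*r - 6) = 2*r^4 - 4*r^3 + 14*r^2 - 4*r + 12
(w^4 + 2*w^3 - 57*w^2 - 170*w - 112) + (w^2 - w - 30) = w^4 + 2*w^3 - 56*w^2 - 171*w - 142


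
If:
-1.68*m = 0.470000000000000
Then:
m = -0.28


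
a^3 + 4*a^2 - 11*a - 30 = (a - 3)*(a + 2)*(a + 5)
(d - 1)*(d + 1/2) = d^2 - d/2 - 1/2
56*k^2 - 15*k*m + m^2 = (-8*k + m)*(-7*k + m)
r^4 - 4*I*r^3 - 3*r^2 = r^2*(r - 3*I)*(r - I)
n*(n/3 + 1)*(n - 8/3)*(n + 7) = n^4/3 + 22*n^3/9 - 17*n^2/9 - 56*n/3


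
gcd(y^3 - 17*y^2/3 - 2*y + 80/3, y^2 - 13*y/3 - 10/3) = y - 5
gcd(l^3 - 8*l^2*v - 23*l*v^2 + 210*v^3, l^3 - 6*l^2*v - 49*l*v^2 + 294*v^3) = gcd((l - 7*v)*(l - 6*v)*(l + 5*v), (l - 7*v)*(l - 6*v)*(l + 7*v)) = l^2 - 13*l*v + 42*v^2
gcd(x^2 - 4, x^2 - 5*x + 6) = x - 2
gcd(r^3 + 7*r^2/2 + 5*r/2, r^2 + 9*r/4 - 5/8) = r + 5/2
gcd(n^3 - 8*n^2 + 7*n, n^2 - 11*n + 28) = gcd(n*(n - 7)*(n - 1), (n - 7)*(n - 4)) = n - 7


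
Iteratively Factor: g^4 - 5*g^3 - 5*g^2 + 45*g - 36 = (g - 1)*(g^3 - 4*g^2 - 9*g + 36) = (g - 3)*(g - 1)*(g^2 - g - 12) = (g - 4)*(g - 3)*(g - 1)*(g + 3)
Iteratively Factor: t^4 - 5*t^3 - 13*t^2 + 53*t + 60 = (t - 4)*(t^3 - t^2 - 17*t - 15) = (t - 4)*(t + 1)*(t^2 - 2*t - 15) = (t - 5)*(t - 4)*(t + 1)*(t + 3)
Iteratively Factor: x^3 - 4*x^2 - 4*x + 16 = (x - 2)*(x^2 - 2*x - 8) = (x - 4)*(x - 2)*(x + 2)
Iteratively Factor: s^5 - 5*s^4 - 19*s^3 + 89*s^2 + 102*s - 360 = (s - 2)*(s^4 - 3*s^3 - 25*s^2 + 39*s + 180) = (s - 4)*(s - 2)*(s^3 + s^2 - 21*s - 45) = (s - 4)*(s - 2)*(s + 3)*(s^2 - 2*s - 15) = (s - 5)*(s - 4)*(s - 2)*(s + 3)*(s + 3)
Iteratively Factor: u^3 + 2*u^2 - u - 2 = (u + 2)*(u^2 - 1) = (u - 1)*(u + 2)*(u + 1)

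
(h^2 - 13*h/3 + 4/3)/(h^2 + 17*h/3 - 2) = (h - 4)/(h + 6)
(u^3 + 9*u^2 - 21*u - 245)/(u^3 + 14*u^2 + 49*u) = (u - 5)/u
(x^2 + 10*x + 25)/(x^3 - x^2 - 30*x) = (x + 5)/(x*(x - 6))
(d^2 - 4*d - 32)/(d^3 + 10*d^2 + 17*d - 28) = (d - 8)/(d^2 + 6*d - 7)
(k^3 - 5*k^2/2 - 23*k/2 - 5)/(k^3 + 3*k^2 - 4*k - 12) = (k^2 - 9*k/2 - 5/2)/(k^2 + k - 6)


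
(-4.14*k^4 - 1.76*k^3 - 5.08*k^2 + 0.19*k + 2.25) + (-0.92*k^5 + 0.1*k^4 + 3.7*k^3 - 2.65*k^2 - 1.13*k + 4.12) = -0.92*k^5 - 4.04*k^4 + 1.94*k^3 - 7.73*k^2 - 0.94*k + 6.37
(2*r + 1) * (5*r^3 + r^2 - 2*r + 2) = 10*r^4 + 7*r^3 - 3*r^2 + 2*r + 2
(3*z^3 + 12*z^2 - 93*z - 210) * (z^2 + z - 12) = 3*z^5 + 15*z^4 - 117*z^3 - 447*z^2 + 906*z + 2520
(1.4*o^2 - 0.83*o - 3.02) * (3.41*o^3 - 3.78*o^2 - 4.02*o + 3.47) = 4.774*o^5 - 8.1223*o^4 - 12.7888*o^3 + 19.6102*o^2 + 9.2603*o - 10.4794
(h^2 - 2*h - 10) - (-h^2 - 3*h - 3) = 2*h^2 + h - 7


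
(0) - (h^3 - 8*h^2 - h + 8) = -h^3 + 8*h^2 + h - 8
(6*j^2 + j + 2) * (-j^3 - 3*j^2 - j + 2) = -6*j^5 - 19*j^4 - 11*j^3 + 5*j^2 + 4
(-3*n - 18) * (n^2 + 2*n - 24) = -3*n^3 - 24*n^2 + 36*n + 432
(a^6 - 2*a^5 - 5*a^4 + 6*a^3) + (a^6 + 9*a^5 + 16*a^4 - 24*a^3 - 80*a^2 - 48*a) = 2*a^6 + 7*a^5 + 11*a^4 - 18*a^3 - 80*a^2 - 48*a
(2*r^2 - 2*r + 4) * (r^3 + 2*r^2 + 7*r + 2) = 2*r^5 + 2*r^4 + 14*r^3 - 2*r^2 + 24*r + 8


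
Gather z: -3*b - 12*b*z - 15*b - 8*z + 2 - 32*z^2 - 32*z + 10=-18*b - 32*z^2 + z*(-12*b - 40) + 12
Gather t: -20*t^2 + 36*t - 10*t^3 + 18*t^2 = -10*t^3 - 2*t^2 + 36*t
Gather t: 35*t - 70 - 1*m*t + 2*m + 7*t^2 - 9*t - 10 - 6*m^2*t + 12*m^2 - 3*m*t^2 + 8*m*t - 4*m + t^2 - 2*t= 12*m^2 - 2*m + t^2*(8 - 3*m) + t*(-6*m^2 + 7*m + 24) - 80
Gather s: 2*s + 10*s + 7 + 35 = 12*s + 42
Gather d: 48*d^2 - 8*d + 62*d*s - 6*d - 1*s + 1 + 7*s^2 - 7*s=48*d^2 + d*(62*s - 14) + 7*s^2 - 8*s + 1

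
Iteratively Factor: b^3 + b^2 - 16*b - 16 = (b + 4)*(b^2 - 3*b - 4) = (b - 4)*(b + 4)*(b + 1)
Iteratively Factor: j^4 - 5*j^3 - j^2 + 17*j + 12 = (j - 3)*(j^3 - 2*j^2 - 7*j - 4) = (j - 4)*(j - 3)*(j^2 + 2*j + 1) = (j - 4)*(j - 3)*(j + 1)*(j + 1)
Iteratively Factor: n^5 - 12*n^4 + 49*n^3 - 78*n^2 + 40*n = (n)*(n^4 - 12*n^3 + 49*n^2 - 78*n + 40) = n*(n - 2)*(n^3 - 10*n^2 + 29*n - 20) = n*(n - 5)*(n - 2)*(n^2 - 5*n + 4) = n*(n - 5)*(n - 2)*(n - 1)*(n - 4)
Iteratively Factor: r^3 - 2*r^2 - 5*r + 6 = (r + 2)*(r^2 - 4*r + 3) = (r - 1)*(r + 2)*(r - 3)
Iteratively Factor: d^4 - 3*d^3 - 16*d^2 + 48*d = (d)*(d^3 - 3*d^2 - 16*d + 48) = d*(d + 4)*(d^2 - 7*d + 12) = d*(d - 3)*(d + 4)*(d - 4)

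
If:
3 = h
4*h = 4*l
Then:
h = 3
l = 3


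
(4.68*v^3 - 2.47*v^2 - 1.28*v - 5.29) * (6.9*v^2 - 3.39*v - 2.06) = 32.292*v^5 - 32.9082*v^4 - 10.0995*v^3 - 27.0736*v^2 + 20.5699*v + 10.8974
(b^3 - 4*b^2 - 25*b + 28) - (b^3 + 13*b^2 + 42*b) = -17*b^2 - 67*b + 28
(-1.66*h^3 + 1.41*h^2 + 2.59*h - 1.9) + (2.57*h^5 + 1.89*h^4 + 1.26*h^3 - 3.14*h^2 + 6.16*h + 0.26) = 2.57*h^5 + 1.89*h^4 - 0.4*h^3 - 1.73*h^2 + 8.75*h - 1.64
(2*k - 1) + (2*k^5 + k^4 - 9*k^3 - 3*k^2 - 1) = 2*k^5 + k^4 - 9*k^3 - 3*k^2 + 2*k - 2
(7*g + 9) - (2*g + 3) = 5*g + 6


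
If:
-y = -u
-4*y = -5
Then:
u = 5/4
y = 5/4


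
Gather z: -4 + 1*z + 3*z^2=3*z^2 + z - 4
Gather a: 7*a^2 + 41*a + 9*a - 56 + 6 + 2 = 7*a^2 + 50*a - 48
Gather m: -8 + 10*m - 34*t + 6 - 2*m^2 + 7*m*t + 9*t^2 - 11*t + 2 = -2*m^2 + m*(7*t + 10) + 9*t^2 - 45*t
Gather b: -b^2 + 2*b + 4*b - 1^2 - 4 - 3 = -b^2 + 6*b - 8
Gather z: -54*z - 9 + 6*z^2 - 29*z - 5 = 6*z^2 - 83*z - 14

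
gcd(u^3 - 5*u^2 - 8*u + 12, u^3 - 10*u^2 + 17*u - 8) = u - 1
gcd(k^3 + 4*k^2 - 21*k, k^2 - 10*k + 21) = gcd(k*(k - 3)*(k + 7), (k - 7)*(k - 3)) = k - 3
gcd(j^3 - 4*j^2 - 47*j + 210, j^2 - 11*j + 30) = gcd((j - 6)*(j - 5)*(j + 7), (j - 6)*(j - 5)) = j^2 - 11*j + 30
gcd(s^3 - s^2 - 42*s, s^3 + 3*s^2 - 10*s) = s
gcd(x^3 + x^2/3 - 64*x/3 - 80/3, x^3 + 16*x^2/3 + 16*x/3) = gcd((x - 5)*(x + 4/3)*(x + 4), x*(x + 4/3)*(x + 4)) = x^2 + 16*x/3 + 16/3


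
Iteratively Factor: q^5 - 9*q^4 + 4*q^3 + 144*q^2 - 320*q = (q - 5)*(q^4 - 4*q^3 - 16*q^2 + 64*q) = (q - 5)*(q - 4)*(q^3 - 16*q) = (q - 5)*(q - 4)^2*(q^2 + 4*q) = q*(q - 5)*(q - 4)^2*(q + 4)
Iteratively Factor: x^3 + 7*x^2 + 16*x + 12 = (x + 2)*(x^2 + 5*x + 6) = (x + 2)*(x + 3)*(x + 2)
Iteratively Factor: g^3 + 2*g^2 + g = (g)*(g^2 + 2*g + 1) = g*(g + 1)*(g + 1)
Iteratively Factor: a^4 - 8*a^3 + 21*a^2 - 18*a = (a)*(a^3 - 8*a^2 + 21*a - 18) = a*(a - 3)*(a^2 - 5*a + 6) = a*(a - 3)*(a - 2)*(a - 3)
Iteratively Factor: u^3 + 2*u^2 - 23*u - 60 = (u - 5)*(u^2 + 7*u + 12) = (u - 5)*(u + 4)*(u + 3)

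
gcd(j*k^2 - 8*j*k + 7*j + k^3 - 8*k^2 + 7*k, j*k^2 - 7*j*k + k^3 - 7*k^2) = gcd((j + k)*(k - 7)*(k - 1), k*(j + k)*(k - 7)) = j*k - 7*j + k^2 - 7*k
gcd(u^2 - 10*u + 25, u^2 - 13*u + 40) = u - 5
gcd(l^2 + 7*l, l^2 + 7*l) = l^2 + 7*l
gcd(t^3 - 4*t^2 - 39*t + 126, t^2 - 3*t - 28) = t - 7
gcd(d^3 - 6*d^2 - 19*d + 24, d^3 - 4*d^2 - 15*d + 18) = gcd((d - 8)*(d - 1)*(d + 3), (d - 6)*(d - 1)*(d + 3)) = d^2 + 2*d - 3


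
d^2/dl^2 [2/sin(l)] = 2*(cos(l)^2 + 1)/sin(l)^3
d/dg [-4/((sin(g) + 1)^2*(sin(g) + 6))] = 4*(3*sin(g) + 13)*cos(g)/((sin(g) + 1)^3*(sin(g) + 6)^2)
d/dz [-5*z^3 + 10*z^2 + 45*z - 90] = -15*z^2 + 20*z + 45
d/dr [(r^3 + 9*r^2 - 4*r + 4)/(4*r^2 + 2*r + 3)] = (4*r^4 + 4*r^3 + 43*r^2 + 22*r - 20)/(16*r^4 + 16*r^3 + 28*r^2 + 12*r + 9)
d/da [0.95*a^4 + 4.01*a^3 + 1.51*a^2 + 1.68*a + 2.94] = 3.8*a^3 + 12.03*a^2 + 3.02*a + 1.68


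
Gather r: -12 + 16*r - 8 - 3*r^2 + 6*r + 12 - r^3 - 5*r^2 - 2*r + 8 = -r^3 - 8*r^2 + 20*r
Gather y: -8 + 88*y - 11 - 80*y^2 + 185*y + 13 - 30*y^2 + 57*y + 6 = -110*y^2 + 330*y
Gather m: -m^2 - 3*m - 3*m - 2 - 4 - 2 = -m^2 - 6*m - 8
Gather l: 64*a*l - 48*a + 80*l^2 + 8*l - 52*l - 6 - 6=-48*a + 80*l^2 + l*(64*a - 44) - 12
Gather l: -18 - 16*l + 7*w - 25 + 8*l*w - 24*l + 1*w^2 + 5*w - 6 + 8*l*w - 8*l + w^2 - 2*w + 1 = l*(16*w - 48) + 2*w^2 + 10*w - 48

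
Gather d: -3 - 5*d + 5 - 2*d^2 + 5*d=2 - 2*d^2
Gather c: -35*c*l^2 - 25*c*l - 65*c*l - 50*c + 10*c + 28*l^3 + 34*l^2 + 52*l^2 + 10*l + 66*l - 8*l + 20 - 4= c*(-35*l^2 - 90*l - 40) + 28*l^3 + 86*l^2 + 68*l + 16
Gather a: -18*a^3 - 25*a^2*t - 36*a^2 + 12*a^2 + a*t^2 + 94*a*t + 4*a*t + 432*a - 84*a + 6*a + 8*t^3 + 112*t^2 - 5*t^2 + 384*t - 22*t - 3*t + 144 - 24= -18*a^3 + a^2*(-25*t - 24) + a*(t^2 + 98*t + 354) + 8*t^3 + 107*t^2 + 359*t + 120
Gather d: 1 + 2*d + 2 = 2*d + 3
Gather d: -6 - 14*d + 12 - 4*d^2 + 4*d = -4*d^2 - 10*d + 6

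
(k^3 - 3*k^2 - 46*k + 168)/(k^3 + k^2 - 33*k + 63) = (k^2 - 10*k + 24)/(k^2 - 6*k + 9)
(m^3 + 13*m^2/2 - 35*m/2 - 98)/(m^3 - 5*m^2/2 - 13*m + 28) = (m + 7)/(m - 2)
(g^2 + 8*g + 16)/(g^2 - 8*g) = (g^2 + 8*g + 16)/(g*(g - 8))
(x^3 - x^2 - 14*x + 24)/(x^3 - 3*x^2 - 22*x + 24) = (x^2 - 5*x + 6)/(x^2 - 7*x + 6)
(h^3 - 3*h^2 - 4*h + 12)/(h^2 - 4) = h - 3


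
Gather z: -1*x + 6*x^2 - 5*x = 6*x^2 - 6*x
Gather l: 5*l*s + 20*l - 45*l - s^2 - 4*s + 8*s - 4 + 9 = l*(5*s - 25) - s^2 + 4*s + 5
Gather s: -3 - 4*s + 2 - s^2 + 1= -s^2 - 4*s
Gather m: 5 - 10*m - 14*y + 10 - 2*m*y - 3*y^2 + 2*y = m*(-2*y - 10) - 3*y^2 - 12*y + 15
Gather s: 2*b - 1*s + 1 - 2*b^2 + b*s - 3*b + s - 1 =-2*b^2 + b*s - b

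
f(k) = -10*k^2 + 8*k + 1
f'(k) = 8 - 20*k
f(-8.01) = -704.68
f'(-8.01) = 168.20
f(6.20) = -333.80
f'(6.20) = -116.00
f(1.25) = -4.62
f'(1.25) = -17.00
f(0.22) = 2.28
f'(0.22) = 3.60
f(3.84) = -115.74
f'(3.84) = -68.80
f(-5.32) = -324.58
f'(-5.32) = 114.40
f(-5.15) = -305.42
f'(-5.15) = 111.00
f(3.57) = -97.89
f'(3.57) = -63.40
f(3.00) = -65.00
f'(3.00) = -52.00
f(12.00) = -1343.00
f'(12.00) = -232.00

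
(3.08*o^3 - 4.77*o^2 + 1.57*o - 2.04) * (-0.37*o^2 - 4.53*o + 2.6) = -1.1396*o^5 - 12.1875*o^4 + 29.0352*o^3 - 18.7593*o^2 + 13.3232*o - 5.304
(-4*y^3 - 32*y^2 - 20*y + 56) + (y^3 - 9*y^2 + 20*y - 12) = -3*y^3 - 41*y^2 + 44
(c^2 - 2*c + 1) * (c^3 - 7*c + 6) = c^5 - 2*c^4 - 6*c^3 + 20*c^2 - 19*c + 6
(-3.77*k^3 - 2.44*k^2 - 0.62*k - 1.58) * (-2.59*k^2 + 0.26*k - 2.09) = 9.7643*k^5 + 5.3394*k^4 + 8.8507*k^3 + 9.0306*k^2 + 0.885*k + 3.3022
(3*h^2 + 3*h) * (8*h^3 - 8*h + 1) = 24*h^5 + 24*h^4 - 24*h^3 - 21*h^2 + 3*h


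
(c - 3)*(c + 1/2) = c^2 - 5*c/2 - 3/2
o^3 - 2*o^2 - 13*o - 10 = (o - 5)*(o + 1)*(o + 2)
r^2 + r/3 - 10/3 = (r - 5/3)*(r + 2)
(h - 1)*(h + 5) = h^2 + 4*h - 5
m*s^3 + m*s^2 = s^2*(m*s + m)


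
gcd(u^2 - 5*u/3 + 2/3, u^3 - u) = u - 1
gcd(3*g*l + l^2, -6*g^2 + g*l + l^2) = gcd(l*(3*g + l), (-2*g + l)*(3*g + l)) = 3*g + l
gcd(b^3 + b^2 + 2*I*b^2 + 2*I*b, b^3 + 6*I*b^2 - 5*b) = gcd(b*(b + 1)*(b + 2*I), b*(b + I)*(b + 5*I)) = b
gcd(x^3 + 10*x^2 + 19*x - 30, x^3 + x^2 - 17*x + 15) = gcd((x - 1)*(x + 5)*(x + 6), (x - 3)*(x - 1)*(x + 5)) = x^2 + 4*x - 5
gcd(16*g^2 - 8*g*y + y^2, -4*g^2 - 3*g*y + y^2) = -4*g + y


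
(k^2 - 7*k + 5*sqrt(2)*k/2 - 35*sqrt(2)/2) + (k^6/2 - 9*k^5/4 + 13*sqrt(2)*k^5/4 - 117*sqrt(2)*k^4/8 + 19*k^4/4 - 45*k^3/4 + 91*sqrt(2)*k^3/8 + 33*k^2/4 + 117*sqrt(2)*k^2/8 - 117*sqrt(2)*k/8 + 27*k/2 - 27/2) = k^6/2 - 9*k^5/4 + 13*sqrt(2)*k^5/4 - 117*sqrt(2)*k^4/8 + 19*k^4/4 - 45*k^3/4 + 91*sqrt(2)*k^3/8 + 37*k^2/4 + 117*sqrt(2)*k^2/8 - 97*sqrt(2)*k/8 + 13*k/2 - 35*sqrt(2)/2 - 27/2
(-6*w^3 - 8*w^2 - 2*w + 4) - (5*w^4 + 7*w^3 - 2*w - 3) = -5*w^4 - 13*w^3 - 8*w^2 + 7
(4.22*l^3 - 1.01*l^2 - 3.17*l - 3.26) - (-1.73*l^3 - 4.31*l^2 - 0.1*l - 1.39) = 5.95*l^3 + 3.3*l^2 - 3.07*l - 1.87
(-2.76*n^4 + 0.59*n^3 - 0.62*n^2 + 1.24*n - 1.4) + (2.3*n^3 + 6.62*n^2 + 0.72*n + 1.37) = -2.76*n^4 + 2.89*n^3 + 6.0*n^2 + 1.96*n - 0.0299999999999998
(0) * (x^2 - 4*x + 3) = 0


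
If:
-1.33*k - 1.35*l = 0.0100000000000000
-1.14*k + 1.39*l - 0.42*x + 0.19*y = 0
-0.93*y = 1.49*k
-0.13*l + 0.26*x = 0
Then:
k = -0.00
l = -0.00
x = -0.00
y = 0.01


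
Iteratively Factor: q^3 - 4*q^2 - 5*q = (q)*(q^2 - 4*q - 5) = q*(q - 5)*(q + 1)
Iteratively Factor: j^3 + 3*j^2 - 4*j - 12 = (j - 2)*(j^2 + 5*j + 6) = (j - 2)*(j + 3)*(j + 2)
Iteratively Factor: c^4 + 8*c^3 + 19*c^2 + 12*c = (c)*(c^3 + 8*c^2 + 19*c + 12) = c*(c + 1)*(c^2 + 7*c + 12) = c*(c + 1)*(c + 3)*(c + 4)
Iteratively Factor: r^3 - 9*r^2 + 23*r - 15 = (r - 1)*(r^2 - 8*r + 15) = (r - 5)*(r - 1)*(r - 3)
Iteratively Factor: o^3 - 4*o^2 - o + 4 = (o - 4)*(o^2 - 1) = (o - 4)*(o - 1)*(o + 1)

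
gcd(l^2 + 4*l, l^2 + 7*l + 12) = l + 4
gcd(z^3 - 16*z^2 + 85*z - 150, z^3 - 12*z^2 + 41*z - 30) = z^2 - 11*z + 30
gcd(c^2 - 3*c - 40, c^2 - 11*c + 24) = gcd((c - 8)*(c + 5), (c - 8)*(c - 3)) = c - 8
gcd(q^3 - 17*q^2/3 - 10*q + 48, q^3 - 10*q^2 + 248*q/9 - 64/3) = q^2 - 26*q/3 + 16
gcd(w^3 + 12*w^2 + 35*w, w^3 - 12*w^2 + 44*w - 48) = 1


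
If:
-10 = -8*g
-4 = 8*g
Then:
No Solution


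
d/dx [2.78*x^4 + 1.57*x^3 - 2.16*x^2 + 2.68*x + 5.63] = 11.12*x^3 + 4.71*x^2 - 4.32*x + 2.68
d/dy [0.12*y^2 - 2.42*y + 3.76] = 0.24*y - 2.42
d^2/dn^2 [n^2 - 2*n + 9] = 2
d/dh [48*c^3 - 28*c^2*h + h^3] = -28*c^2 + 3*h^2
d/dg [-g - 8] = -1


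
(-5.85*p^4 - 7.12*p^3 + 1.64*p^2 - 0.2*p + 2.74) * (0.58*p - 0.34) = -3.393*p^5 - 2.1406*p^4 + 3.372*p^3 - 0.6736*p^2 + 1.6572*p - 0.9316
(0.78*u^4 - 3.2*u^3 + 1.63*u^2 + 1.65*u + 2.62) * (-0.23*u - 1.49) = -0.1794*u^5 - 0.4262*u^4 + 4.3931*u^3 - 2.8082*u^2 - 3.0611*u - 3.9038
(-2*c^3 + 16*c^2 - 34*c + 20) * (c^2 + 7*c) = -2*c^5 + 2*c^4 + 78*c^3 - 218*c^2 + 140*c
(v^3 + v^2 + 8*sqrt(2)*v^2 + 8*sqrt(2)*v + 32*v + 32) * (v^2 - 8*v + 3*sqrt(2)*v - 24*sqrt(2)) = v^5 - 7*v^4 + 11*sqrt(2)*v^4 - 77*sqrt(2)*v^3 + 72*v^3 - 560*v^2 + 8*sqrt(2)*v^2 - 672*sqrt(2)*v - 640*v - 768*sqrt(2)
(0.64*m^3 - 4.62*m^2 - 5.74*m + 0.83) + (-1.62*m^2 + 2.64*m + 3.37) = 0.64*m^3 - 6.24*m^2 - 3.1*m + 4.2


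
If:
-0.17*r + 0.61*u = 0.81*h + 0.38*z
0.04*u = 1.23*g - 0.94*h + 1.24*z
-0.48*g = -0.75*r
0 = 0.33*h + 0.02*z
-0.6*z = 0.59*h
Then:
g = 0.00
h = 0.00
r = 0.00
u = 0.00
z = 0.00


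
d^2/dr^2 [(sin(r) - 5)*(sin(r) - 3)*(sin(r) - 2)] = -9*sin(r)^3 + 40*sin(r)^2 - 25*sin(r) - 20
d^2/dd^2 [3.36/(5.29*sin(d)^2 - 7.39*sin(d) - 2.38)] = (376.106304*sin(d)^4 - 394.058448*sin(d)^3 - 211.450512*sin(d)^2 + 729.020544*sin(d) - 451.599456)/(-5.29*sin(d)^2 + 7.39*sin(d) + 2.38)^3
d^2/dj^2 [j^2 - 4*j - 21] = 2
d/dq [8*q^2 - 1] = 16*q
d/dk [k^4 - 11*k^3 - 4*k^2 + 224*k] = 4*k^3 - 33*k^2 - 8*k + 224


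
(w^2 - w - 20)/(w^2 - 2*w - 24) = (w - 5)/(w - 6)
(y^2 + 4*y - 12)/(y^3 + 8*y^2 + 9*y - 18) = (y - 2)/(y^2 + 2*y - 3)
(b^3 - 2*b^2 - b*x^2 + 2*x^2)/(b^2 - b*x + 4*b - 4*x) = (b^2 + b*x - 2*b - 2*x)/(b + 4)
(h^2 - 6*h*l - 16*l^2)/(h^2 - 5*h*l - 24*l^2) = (h + 2*l)/(h + 3*l)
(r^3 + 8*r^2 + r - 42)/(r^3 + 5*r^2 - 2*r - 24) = (r + 7)/(r + 4)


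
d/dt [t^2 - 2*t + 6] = 2*t - 2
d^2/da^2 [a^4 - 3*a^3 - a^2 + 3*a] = 12*a^2 - 18*a - 2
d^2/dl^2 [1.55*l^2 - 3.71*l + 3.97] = 3.10000000000000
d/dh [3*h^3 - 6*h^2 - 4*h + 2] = 9*h^2 - 12*h - 4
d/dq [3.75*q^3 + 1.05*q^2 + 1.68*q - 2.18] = 11.25*q^2 + 2.1*q + 1.68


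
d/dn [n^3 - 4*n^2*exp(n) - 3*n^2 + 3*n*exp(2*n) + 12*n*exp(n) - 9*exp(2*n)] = -4*n^2*exp(n) + 3*n^2 + 6*n*exp(2*n) + 4*n*exp(n) - 6*n - 15*exp(2*n) + 12*exp(n)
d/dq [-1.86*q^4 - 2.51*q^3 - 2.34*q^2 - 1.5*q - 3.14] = -7.44*q^3 - 7.53*q^2 - 4.68*q - 1.5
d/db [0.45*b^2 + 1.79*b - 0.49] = 0.9*b + 1.79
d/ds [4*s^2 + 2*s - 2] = 8*s + 2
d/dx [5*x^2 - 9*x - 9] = 10*x - 9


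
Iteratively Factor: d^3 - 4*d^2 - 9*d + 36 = (d - 3)*(d^2 - d - 12) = (d - 4)*(d - 3)*(d + 3)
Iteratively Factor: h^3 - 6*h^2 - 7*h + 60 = (h - 5)*(h^2 - h - 12) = (h - 5)*(h + 3)*(h - 4)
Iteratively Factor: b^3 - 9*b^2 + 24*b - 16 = (b - 4)*(b^2 - 5*b + 4) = (b - 4)*(b - 1)*(b - 4)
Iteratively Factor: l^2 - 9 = (l - 3)*(l + 3)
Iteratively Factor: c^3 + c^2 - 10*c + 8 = (c - 1)*(c^2 + 2*c - 8) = (c - 1)*(c + 4)*(c - 2)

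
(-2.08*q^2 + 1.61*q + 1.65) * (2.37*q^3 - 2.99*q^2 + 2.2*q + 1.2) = -4.9296*q^5 + 10.0349*q^4 - 5.4794*q^3 - 3.8875*q^2 + 5.562*q + 1.98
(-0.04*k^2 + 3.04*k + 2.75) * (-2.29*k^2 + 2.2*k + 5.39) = 0.0916*k^4 - 7.0496*k^3 + 0.1749*k^2 + 22.4356*k + 14.8225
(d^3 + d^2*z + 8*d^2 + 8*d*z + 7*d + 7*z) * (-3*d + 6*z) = -3*d^4 + 3*d^3*z - 24*d^3 + 6*d^2*z^2 + 24*d^2*z - 21*d^2 + 48*d*z^2 + 21*d*z + 42*z^2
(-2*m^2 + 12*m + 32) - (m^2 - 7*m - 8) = -3*m^2 + 19*m + 40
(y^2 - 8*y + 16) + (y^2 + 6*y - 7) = 2*y^2 - 2*y + 9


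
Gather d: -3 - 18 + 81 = 60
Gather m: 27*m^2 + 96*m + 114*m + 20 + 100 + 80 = 27*m^2 + 210*m + 200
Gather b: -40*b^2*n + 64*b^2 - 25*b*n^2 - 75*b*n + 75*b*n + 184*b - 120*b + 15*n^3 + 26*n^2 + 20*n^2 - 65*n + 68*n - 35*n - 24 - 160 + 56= b^2*(64 - 40*n) + b*(64 - 25*n^2) + 15*n^3 + 46*n^2 - 32*n - 128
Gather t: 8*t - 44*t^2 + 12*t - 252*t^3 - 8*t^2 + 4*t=-252*t^3 - 52*t^2 + 24*t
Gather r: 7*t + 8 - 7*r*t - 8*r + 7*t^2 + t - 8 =r*(-7*t - 8) + 7*t^2 + 8*t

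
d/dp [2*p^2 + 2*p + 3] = 4*p + 2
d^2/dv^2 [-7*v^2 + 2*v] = -14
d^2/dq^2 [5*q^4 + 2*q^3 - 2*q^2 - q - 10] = 60*q^2 + 12*q - 4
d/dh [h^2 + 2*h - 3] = 2*h + 2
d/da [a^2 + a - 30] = 2*a + 1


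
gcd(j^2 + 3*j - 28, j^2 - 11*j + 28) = j - 4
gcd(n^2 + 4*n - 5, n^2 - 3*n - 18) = 1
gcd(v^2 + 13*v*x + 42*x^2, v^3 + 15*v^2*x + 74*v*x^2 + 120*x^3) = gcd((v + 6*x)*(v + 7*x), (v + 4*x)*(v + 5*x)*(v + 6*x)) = v + 6*x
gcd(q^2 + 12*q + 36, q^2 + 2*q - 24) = q + 6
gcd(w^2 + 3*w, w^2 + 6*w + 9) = w + 3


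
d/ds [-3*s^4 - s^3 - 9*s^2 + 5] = 3*s*(-4*s^2 - s - 6)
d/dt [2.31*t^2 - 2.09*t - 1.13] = 4.62*t - 2.09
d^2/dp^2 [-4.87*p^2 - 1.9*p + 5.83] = -9.74000000000000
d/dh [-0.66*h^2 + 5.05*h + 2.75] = 5.05 - 1.32*h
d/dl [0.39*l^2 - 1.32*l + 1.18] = 0.78*l - 1.32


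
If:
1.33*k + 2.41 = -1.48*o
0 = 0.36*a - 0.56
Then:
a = 1.56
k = -1.11278195488722*o - 1.81203007518797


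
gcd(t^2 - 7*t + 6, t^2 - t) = t - 1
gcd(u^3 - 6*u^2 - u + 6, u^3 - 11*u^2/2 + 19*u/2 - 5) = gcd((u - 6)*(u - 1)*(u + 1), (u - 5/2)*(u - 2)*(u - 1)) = u - 1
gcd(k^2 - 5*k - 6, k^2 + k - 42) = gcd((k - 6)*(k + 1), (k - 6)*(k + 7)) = k - 6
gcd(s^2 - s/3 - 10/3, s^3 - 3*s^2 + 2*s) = s - 2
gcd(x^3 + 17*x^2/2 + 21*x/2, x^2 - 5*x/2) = x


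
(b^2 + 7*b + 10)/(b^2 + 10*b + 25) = (b + 2)/(b + 5)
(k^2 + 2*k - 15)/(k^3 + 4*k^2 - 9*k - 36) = (k + 5)/(k^2 + 7*k + 12)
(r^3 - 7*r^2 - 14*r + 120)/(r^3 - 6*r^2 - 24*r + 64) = (r^2 - 11*r + 30)/(r^2 - 10*r + 16)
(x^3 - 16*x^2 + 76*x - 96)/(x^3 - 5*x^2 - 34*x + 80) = (x - 6)/(x + 5)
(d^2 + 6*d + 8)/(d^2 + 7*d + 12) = (d + 2)/(d + 3)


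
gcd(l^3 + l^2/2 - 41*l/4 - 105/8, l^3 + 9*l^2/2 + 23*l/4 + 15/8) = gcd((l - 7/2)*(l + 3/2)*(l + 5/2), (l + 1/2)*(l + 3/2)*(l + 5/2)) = l^2 + 4*l + 15/4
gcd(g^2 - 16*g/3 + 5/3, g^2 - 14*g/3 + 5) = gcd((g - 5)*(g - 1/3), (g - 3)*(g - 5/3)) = 1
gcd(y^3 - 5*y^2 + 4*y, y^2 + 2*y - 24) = y - 4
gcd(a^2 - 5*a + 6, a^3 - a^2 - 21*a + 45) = a - 3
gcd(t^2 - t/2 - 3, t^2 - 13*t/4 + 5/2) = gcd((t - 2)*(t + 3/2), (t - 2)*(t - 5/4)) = t - 2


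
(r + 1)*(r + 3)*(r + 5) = r^3 + 9*r^2 + 23*r + 15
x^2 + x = x*(x + 1)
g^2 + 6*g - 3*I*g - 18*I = (g + 6)*(g - 3*I)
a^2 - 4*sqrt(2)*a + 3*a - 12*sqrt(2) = (a + 3)*(a - 4*sqrt(2))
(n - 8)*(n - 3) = n^2 - 11*n + 24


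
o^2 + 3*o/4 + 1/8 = (o + 1/4)*(o + 1/2)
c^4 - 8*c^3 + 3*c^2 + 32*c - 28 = (c - 7)*(c - 2)*(c - 1)*(c + 2)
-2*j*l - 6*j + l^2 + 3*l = (-2*j + l)*(l + 3)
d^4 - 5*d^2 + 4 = (d - 2)*(d - 1)*(d + 1)*(d + 2)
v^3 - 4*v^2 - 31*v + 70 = (v - 7)*(v - 2)*(v + 5)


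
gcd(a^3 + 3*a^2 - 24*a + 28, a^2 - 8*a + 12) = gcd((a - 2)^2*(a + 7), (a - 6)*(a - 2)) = a - 2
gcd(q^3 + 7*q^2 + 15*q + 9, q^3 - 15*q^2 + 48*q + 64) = q + 1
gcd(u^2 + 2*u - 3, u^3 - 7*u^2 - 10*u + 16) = u - 1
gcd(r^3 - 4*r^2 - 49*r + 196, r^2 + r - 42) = r + 7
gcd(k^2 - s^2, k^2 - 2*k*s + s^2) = -k + s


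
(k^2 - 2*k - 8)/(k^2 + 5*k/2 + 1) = 2*(k - 4)/(2*k + 1)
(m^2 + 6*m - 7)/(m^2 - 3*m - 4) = (-m^2 - 6*m + 7)/(-m^2 + 3*m + 4)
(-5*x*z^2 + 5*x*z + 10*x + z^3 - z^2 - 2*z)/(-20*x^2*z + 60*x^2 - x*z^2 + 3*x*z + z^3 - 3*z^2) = (z^2 - z - 2)/(4*x*z - 12*x + z^2 - 3*z)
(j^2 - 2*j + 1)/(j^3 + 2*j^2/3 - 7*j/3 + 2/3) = 3*(j - 1)/(3*j^2 + 5*j - 2)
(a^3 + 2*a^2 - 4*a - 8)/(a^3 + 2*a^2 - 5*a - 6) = (a^2 + 4*a + 4)/(a^2 + 4*a + 3)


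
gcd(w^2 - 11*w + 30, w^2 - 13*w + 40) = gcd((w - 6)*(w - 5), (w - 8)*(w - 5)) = w - 5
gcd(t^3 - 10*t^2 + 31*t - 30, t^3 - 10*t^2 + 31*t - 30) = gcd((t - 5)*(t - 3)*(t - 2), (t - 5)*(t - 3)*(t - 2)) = t^3 - 10*t^2 + 31*t - 30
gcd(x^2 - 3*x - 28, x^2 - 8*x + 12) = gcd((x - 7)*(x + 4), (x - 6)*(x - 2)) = 1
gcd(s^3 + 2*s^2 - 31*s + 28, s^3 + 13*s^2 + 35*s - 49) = s^2 + 6*s - 7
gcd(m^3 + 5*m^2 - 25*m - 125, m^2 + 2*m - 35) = m - 5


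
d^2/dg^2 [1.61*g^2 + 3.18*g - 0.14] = 3.22000000000000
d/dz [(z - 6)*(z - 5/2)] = 2*z - 17/2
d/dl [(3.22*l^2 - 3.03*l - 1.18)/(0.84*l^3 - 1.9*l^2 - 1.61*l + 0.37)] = (-2.7048*l^4 + 5.0904*l^3 - 7.9676*l^2 - 2.1012*l - 3.0209)/(0.7056*l^6 - 3.192*l^5 + 0.9052*l^4 + 6.7396*l^3 + 1.1861*l^2 - 1.1914*l + 0.1369)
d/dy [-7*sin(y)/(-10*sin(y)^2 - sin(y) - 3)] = 7*(3 - 10*sin(y)^2)*cos(y)/(10*sin(y)^2 + sin(y) + 3)^2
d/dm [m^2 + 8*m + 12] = 2*m + 8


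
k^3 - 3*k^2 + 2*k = k*(k - 2)*(k - 1)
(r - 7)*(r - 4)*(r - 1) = r^3 - 12*r^2 + 39*r - 28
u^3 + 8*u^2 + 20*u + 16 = (u + 2)^2*(u + 4)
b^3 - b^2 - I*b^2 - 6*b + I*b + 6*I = (b - 3)*(b + 2)*(b - I)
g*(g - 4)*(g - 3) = g^3 - 7*g^2 + 12*g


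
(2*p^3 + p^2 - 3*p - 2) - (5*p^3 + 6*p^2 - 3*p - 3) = -3*p^3 - 5*p^2 + 1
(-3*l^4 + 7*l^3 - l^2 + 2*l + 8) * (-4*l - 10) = 12*l^5 + 2*l^4 - 66*l^3 + 2*l^2 - 52*l - 80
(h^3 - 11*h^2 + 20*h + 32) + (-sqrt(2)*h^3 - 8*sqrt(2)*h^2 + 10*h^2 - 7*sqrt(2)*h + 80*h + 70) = -sqrt(2)*h^3 + h^3 - 8*sqrt(2)*h^2 - h^2 - 7*sqrt(2)*h + 100*h + 102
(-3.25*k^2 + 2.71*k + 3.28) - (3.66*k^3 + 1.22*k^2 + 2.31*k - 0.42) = -3.66*k^3 - 4.47*k^2 + 0.4*k + 3.7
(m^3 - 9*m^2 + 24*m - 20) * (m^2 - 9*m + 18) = m^5 - 18*m^4 + 123*m^3 - 398*m^2 + 612*m - 360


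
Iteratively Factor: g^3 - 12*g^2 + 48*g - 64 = (g - 4)*(g^2 - 8*g + 16) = (g - 4)^2*(g - 4)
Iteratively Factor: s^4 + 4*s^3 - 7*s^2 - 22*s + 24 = (s + 3)*(s^3 + s^2 - 10*s + 8) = (s + 3)*(s + 4)*(s^2 - 3*s + 2) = (s - 2)*(s + 3)*(s + 4)*(s - 1)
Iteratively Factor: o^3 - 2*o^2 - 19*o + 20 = (o - 5)*(o^2 + 3*o - 4) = (o - 5)*(o + 4)*(o - 1)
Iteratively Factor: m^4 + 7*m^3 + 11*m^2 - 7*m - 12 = (m + 1)*(m^3 + 6*m^2 + 5*m - 12) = (m + 1)*(m + 3)*(m^2 + 3*m - 4) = (m + 1)*(m + 3)*(m + 4)*(m - 1)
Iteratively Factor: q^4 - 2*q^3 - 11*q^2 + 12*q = (q - 4)*(q^3 + 2*q^2 - 3*q) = q*(q - 4)*(q^2 + 2*q - 3) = q*(q - 4)*(q + 3)*(q - 1)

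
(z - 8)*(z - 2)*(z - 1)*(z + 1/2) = z^4 - 21*z^3/2 + 41*z^2/2 - 3*z - 8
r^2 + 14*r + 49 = (r + 7)^2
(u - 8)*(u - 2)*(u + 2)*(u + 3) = u^4 - 5*u^3 - 28*u^2 + 20*u + 96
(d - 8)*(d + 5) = d^2 - 3*d - 40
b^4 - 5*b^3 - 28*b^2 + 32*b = b*(b - 8)*(b - 1)*(b + 4)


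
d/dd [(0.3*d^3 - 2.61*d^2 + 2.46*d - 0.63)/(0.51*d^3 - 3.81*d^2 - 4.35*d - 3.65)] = (0.1881*d^4 - 5.1192*d^3 + 18.405*d^2 + 14.2524*d - 11.7195)/(0.2601*d^6 - 3.8862*d^5 + 10.0791*d^4 + 29.424*d^3 + 46.7355*d^2 + 31.755*d + 13.3225)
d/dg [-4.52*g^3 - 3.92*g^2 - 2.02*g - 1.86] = -13.56*g^2 - 7.84*g - 2.02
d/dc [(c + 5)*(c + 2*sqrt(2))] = 2*c + 2*sqrt(2) + 5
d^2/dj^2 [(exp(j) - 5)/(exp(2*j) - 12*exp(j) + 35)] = (exp(j) + 7)*exp(j)/(exp(3*j) - 21*exp(2*j) + 147*exp(j) - 343)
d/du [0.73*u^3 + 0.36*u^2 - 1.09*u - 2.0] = 2.19*u^2 + 0.72*u - 1.09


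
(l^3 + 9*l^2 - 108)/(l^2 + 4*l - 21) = (l^2 + 12*l + 36)/(l + 7)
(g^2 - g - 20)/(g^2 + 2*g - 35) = (g + 4)/(g + 7)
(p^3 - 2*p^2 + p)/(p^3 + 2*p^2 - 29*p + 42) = p*(p^2 - 2*p + 1)/(p^3 + 2*p^2 - 29*p + 42)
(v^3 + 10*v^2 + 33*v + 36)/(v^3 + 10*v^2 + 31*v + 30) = (v^2 + 7*v + 12)/(v^2 + 7*v + 10)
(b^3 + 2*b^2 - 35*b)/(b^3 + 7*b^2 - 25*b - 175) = b/(b + 5)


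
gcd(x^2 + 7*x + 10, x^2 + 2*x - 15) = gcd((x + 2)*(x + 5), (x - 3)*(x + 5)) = x + 5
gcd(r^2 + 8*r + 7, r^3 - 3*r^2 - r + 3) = r + 1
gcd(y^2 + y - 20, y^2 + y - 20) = y^2 + y - 20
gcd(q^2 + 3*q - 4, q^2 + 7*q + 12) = q + 4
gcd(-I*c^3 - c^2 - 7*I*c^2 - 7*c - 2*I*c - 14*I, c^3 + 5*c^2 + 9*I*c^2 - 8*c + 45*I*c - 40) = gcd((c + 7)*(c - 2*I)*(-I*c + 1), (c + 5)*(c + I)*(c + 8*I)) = c + I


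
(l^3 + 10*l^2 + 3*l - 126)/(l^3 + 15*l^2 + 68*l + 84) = (l - 3)/(l + 2)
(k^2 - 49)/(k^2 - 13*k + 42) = (k + 7)/(k - 6)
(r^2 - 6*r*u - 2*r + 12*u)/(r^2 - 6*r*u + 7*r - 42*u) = (r - 2)/(r + 7)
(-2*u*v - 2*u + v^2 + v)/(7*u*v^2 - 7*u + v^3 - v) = (-2*u + v)/(7*u*v - 7*u + v^2 - v)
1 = 1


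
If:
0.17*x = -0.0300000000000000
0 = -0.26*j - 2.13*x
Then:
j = 1.45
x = -0.18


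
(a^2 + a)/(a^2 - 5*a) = (a + 1)/(a - 5)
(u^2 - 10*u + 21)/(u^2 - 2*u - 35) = (u - 3)/(u + 5)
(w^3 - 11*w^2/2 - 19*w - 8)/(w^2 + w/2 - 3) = (2*w^2 - 15*w - 8)/(2*w - 3)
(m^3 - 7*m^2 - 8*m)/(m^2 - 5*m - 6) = m*(m - 8)/(m - 6)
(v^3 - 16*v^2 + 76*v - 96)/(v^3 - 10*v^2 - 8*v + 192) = (v - 2)/(v + 4)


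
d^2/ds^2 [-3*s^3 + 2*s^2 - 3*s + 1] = 4 - 18*s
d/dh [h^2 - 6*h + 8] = 2*h - 6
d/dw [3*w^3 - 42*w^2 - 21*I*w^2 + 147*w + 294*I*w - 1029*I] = 9*w^2 + 42*w*(-2 - I) + 147 + 294*I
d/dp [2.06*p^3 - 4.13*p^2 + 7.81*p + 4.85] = 6.18*p^2 - 8.26*p + 7.81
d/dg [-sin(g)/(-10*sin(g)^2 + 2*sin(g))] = -5*cos(g)/(2*(5*sin(g) - 1)^2)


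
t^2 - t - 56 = (t - 8)*(t + 7)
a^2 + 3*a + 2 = (a + 1)*(a + 2)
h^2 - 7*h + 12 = (h - 4)*(h - 3)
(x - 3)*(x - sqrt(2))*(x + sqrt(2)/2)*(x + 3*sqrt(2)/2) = x^4 - 3*x^3 + sqrt(2)*x^3 - 3*sqrt(2)*x^2 - 5*x^2/2 - 3*sqrt(2)*x/2 + 15*x/2 + 9*sqrt(2)/2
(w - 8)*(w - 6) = w^2 - 14*w + 48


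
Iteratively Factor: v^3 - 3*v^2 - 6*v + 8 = (v - 4)*(v^2 + v - 2) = (v - 4)*(v - 1)*(v + 2)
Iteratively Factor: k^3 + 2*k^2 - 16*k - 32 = (k + 2)*(k^2 - 16) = (k + 2)*(k + 4)*(k - 4)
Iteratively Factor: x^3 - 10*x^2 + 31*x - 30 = (x - 5)*(x^2 - 5*x + 6) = (x - 5)*(x - 3)*(x - 2)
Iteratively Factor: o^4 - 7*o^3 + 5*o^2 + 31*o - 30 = (o - 1)*(o^3 - 6*o^2 - o + 30) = (o - 3)*(o - 1)*(o^2 - 3*o - 10) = (o - 5)*(o - 3)*(o - 1)*(o + 2)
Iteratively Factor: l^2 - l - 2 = (l - 2)*(l + 1)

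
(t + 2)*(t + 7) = t^2 + 9*t + 14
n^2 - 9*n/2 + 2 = (n - 4)*(n - 1/2)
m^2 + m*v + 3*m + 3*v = (m + 3)*(m + v)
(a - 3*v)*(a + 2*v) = a^2 - a*v - 6*v^2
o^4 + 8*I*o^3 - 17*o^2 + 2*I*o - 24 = (o - I)*(o + 2*I)*(o + 3*I)*(o + 4*I)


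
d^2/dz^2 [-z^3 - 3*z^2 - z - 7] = -6*z - 6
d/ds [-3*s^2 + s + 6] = 1 - 6*s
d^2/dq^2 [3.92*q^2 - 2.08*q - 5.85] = 7.84000000000000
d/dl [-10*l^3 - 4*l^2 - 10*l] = -30*l^2 - 8*l - 10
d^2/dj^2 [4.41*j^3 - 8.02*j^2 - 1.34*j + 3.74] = 26.46*j - 16.04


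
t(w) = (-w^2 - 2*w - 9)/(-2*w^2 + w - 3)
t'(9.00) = -0.03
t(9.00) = 0.69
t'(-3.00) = 0.10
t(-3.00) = 0.50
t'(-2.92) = 0.11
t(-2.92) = 0.51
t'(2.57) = -0.51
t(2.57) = 1.52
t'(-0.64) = 1.62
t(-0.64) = 1.82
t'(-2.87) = 0.12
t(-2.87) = 0.51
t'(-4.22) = 0.03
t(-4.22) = 0.43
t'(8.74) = -0.03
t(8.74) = 0.70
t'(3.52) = -0.26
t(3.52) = 1.17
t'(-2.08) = 0.30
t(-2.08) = 0.67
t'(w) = (-2*w - 2)/(-2*w^2 + w - 3) + (4*w - 1)*(-w^2 - 2*w - 9)/(-2*w^2 + w - 3)^2 = 5*(-w^2 - 6*w + 3)/(4*w^4 - 4*w^3 + 13*w^2 - 6*w + 9)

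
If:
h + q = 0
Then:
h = -q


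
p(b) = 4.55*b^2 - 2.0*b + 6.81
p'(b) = 9.1*b - 2.0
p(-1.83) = 25.71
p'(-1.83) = -18.65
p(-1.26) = 16.55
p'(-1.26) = -13.47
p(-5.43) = 151.83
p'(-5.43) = -51.41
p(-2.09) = 30.86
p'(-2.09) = -21.02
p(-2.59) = 42.51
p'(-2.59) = -25.57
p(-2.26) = 34.57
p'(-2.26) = -22.57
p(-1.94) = 27.81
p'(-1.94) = -19.65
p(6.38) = 179.26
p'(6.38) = 56.06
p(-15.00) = 1060.56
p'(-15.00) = -138.50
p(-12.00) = 686.01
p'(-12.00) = -111.20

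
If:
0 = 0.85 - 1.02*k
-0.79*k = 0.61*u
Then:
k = 0.83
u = -1.08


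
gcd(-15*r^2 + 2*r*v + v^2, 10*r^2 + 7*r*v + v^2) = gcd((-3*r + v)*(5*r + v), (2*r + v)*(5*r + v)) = 5*r + v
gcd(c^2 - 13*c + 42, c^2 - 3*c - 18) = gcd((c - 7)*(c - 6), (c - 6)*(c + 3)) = c - 6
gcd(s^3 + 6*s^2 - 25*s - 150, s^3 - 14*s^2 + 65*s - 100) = s - 5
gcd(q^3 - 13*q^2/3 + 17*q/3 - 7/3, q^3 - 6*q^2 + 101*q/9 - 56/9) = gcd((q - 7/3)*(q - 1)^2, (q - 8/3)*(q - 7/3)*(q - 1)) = q^2 - 10*q/3 + 7/3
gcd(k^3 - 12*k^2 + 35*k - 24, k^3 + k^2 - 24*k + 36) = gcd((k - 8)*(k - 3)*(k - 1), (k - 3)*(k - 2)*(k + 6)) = k - 3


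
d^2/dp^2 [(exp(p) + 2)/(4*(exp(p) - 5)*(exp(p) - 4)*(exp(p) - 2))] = (4*exp(6*p) - 15*exp(5*p) - 273*exp(4*p) + 2058*exp(3*p) - 4428*exp(2*p) + 888*exp(p) + 4640)*exp(p)/(4*(exp(9*p) - 33*exp(8*p) + 477*exp(7*p) - 3959*exp(6*p) + 20766*exp(5*p) - 71292*exp(4*p) + 159992*exp(3*p) - 226080*exp(2*p) + 182400*exp(p) - 64000))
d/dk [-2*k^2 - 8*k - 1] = -4*k - 8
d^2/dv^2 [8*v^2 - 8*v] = 16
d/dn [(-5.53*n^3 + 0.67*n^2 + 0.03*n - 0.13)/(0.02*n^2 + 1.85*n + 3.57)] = (-0.1106*n^4 - 20.461*n^3 - 57.9874*n^2 + 4.789*n + 0.3476)/(0.0004*n^4 + 0.074*n^3 + 3.5653*n^2 + 13.209*n + 12.7449)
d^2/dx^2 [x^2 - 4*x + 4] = 2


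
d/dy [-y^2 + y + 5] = 1 - 2*y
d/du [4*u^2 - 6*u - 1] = 8*u - 6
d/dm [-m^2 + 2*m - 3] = 2 - 2*m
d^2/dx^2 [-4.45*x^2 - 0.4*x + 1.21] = -8.90000000000000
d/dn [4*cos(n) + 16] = -4*sin(n)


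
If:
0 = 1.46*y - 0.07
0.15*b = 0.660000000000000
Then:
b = 4.40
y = 0.05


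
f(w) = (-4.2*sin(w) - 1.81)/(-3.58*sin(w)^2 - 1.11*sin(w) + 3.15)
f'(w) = (7.16*sin(w)*cos(w) + 1.11*cos(w))*(-4.2*sin(w) - 1.81)/(-3.58*sin(w)^2 - 1.11*sin(w) + 3.15)^2 - 4.2*cos(w)/(-3.58*sin(w)^2 - 1.11*sin(w) + 3.15)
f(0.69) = -4.52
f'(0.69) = -23.14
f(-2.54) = 0.22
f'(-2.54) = 1.51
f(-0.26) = -0.23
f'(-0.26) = -1.22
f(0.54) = -2.43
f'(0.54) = -8.32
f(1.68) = 4.01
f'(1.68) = 2.11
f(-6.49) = -0.29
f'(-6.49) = -1.24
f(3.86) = 0.41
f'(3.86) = 1.83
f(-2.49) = 0.29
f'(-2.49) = 1.63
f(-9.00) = -0.03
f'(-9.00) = 1.26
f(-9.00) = -0.03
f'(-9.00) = 1.26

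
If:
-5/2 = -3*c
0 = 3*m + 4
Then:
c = 5/6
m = -4/3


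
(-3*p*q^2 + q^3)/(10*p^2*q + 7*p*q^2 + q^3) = q*(-3*p + q)/(10*p^2 + 7*p*q + q^2)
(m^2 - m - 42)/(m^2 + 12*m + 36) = (m - 7)/(m + 6)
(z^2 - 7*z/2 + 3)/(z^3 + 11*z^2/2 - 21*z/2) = (z - 2)/(z*(z + 7))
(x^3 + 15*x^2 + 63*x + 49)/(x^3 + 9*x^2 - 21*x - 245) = (x + 1)/(x - 5)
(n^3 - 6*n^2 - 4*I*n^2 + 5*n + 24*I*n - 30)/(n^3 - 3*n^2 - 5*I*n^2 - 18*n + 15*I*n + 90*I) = (n + I)/(n + 3)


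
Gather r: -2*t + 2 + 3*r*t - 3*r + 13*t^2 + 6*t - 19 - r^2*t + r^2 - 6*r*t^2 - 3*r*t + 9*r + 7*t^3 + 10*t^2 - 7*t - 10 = r^2*(1 - t) + r*(6 - 6*t^2) + 7*t^3 + 23*t^2 - 3*t - 27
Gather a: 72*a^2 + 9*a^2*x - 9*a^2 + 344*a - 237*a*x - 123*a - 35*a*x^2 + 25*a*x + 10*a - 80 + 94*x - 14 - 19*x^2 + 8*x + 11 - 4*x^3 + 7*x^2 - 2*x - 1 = a^2*(9*x + 63) + a*(-35*x^2 - 212*x + 231) - 4*x^3 - 12*x^2 + 100*x - 84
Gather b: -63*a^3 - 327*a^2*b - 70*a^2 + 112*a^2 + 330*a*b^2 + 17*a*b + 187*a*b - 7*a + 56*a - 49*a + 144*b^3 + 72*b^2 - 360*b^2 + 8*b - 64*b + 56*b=-63*a^3 + 42*a^2 + 144*b^3 + b^2*(330*a - 288) + b*(-327*a^2 + 204*a)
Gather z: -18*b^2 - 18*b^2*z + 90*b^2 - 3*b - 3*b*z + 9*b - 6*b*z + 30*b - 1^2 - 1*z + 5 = 72*b^2 + 36*b + z*(-18*b^2 - 9*b - 1) + 4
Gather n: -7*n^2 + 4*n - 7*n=-7*n^2 - 3*n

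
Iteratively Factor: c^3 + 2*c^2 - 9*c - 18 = (c + 2)*(c^2 - 9) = (c + 2)*(c + 3)*(c - 3)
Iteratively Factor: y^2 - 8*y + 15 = (y - 5)*(y - 3)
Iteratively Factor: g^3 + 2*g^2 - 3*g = (g)*(g^2 + 2*g - 3) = g*(g + 3)*(g - 1)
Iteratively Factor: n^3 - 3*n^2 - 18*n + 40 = (n - 2)*(n^2 - n - 20) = (n - 2)*(n + 4)*(n - 5)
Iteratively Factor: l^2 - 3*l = (l - 3)*(l)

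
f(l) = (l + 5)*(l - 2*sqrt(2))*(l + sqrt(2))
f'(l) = (l + 5)*(l - 2*sqrt(2)) + (l + 5)*(l + sqrt(2)) + (l - 2*sqrt(2))*(l + sqrt(2)) = 3*l^2 - 2*sqrt(2)*l + 10*l - 5*sqrt(2) - 4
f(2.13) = -17.65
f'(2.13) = 17.82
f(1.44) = -25.52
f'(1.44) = 5.48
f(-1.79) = 5.57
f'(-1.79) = -14.30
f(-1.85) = 6.42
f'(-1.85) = -14.07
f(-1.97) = 8.08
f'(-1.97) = -13.56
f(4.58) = 100.58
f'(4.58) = 84.70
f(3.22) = 14.92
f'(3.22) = 43.13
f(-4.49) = 11.48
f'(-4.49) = 17.21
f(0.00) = -20.00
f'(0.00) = -11.07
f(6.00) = 258.66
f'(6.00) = 139.96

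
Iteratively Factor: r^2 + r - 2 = (r + 2)*(r - 1)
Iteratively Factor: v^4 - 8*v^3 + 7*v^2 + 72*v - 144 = (v - 3)*(v^3 - 5*v^2 - 8*v + 48) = (v - 4)*(v - 3)*(v^2 - v - 12) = (v - 4)^2*(v - 3)*(v + 3)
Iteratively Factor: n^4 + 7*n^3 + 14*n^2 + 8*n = (n + 1)*(n^3 + 6*n^2 + 8*n) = n*(n + 1)*(n^2 + 6*n + 8) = n*(n + 1)*(n + 4)*(n + 2)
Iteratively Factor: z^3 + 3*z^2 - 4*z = (z + 4)*(z^2 - z) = z*(z + 4)*(z - 1)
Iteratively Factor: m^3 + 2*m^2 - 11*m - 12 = (m + 1)*(m^2 + m - 12) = (m + 1)*(m + 4)*(m - 3)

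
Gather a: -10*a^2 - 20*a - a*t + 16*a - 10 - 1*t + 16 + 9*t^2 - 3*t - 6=-10*a^2 + a*(-t - 4) + 9*t^2 - 4*t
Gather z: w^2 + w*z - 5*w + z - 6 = w^2 - 5*w + z*(w + 1) - 6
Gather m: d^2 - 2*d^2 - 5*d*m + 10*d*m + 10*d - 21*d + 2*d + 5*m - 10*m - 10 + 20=-d^2 - 9*d + m*(5*d - 5) + 10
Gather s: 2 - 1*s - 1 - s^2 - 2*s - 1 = -s^2 - 3*s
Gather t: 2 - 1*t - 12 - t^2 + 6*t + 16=-t^2 + 5*t + 6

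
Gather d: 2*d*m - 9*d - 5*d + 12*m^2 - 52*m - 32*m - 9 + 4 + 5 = d*(2*m - 14) + 12*m^2 - 84*m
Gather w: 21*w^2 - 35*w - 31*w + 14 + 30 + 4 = 21*w^2 - 66*w + 48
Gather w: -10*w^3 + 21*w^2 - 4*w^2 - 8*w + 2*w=-10*w^3 + 17*w^2 - 6*w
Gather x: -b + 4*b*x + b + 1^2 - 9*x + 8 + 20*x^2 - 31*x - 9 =20*x^2 + x*(4*b - 40)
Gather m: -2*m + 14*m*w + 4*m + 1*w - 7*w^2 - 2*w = m*(14*w + 2) - 7*w^2 - w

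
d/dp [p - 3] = 1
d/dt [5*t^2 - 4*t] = 10*t - 4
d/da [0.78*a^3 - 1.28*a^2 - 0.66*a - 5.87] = 2.34*a^2 - 2.56*a - 0.66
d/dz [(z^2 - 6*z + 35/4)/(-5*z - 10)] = (-4*z^2 - 16*z + 83)/(20*(z^2 + 4*z + 4))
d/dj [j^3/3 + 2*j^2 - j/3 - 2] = j^2 + 4*j - 1/3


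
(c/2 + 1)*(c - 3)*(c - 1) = c^3/2 - c^2 - 5*c/2 + 3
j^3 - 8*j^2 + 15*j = j*(j - 5)*(j - 3)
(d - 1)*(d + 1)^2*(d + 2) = d^4 + 3*d^3 + d^2 - 3*d - 2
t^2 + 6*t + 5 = (t + 1)*(t + 5)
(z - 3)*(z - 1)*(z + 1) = z^3 - 3*z^2 - z + 3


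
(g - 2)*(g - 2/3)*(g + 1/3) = g^3 - 7*g^2/3 + 4*g/9 + 4/9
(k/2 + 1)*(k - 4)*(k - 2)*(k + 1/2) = k^4/2 - 7*k^3/4 - 3*k^2 + 7*k + 4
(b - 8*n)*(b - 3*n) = b^2 - 11*b*n + 24*n^2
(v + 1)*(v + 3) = v^2 + 4*v + 3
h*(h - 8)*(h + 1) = h^3 - 7*h^2 - 8*h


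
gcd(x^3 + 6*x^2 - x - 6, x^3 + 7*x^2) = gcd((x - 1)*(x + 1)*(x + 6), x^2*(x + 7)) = 1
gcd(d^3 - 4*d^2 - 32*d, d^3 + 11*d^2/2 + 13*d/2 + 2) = d + 4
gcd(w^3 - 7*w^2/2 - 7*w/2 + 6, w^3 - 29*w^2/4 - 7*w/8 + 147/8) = w + 3/2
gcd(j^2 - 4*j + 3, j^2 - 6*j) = 1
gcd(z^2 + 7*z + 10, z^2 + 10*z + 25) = z + 5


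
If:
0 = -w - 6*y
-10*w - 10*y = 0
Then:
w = 0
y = 0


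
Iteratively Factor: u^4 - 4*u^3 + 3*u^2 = (u - 3)*(u^3 - u^2) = (u - 3)*(u - 1)*(u^2) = u*(u - 3)*(u - 1)*(u)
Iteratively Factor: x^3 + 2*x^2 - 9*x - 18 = (x + 3)*(x^2 - x - 6) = (x - 3)*(x + 3)*(x + 2)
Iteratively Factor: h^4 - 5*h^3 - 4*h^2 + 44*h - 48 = (h - 4)*(h^3 - h^2 - 8*h + 12) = (h - 4)*(h - 2)*(h^2 + h - 6) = (h - 4)*(h - 2)*(h + 3)*(h - 2)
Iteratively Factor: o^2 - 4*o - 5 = (o - 5)*(o + 1)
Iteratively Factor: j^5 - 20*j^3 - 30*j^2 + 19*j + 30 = (j + 3)*(j^4 - 3*j^3 - 11*j^2 + 3*j + 10) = (j - 5)*(j + 3)*(j^3 + 2*j^2 - j - 2) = (j - 5)*(j - 1)*(j + 3)*(j^2 + 3*j + 2) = (j - 5)*(j - 1)*(j + 2)*(j + 3)*(j + 1)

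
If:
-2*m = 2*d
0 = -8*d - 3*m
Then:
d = 0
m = 0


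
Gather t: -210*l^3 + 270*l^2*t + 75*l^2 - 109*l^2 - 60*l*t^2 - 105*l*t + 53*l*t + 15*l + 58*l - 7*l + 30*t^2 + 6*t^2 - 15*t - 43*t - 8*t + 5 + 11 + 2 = -210*l^3 - 34*l^2 + 66*l + t^2*(36 - 60*l) + t*(270*l^2 - 52*l - 66) + 18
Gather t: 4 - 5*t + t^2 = t^2 - 5*t + 4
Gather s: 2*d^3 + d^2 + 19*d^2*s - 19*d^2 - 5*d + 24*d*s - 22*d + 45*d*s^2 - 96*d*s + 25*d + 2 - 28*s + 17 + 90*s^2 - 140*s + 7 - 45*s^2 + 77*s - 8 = 2*d^3 - 18*d^2 - 2*d + s^2*(45*d + 45) + s*(19*d^2 - 72*d - 91) + 18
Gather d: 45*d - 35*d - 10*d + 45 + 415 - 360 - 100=0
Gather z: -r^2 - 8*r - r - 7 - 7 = -r^2 - 9*r - 14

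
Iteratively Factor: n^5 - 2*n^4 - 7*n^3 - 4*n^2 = (n + 1)*(n^4 - 3*n^3 - 4*n^2) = (n - 4)*(n + 1)*(n^3 + n^2) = n*(n - 4)*(n + 1)*(n^2 + n) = n*(n - 4)*(n + 1)^2*(n)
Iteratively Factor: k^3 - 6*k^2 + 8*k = (k - 4)*(k^2 - 2*k) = k*(k - 4)*(k - 2)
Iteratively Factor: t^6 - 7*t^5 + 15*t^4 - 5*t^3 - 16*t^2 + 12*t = (t - 2)*(t^5 - 5*t^4 + 5*t^3 + 5*t^2 - 6*t) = t*(t - 2)*(t^4 - 5*t^3 + 5*t^2 + 5*t - 6) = t*(t - 2)^2*(t^3 - 3*t^2 - t + 3) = t*(t - 2)^2*(t + 1)*(t^2 - 4*t + 3) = t*(t - 2)^2*(t - 1)*(t + 1)*(t - 3)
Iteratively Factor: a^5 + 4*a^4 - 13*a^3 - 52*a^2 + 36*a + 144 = (a + 2)*(a^4 + 2*a^3 - 17*a^2 - 18*a + 72) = (a - 3)*(a + 2)*(a^3 + 5*a^2 - 2*a - 24) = (a - 3)*(a - 2)*(a + 2)*(a^2 + 7*a + 12) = (a - 3)*(a - 2)*(a + 2)*(a + 4)*(a + 3)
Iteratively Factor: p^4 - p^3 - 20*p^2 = (p + 4)*(p^3 - 5*p^2) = (p - 5)*(p + 4)*(p^2) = p*(p - 5)*(p + 4)*(p)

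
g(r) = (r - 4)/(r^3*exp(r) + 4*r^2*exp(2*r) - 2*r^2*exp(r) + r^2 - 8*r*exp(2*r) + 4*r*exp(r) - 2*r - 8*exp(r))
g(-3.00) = -0.59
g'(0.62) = -0.28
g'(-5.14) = -0.07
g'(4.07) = 0.00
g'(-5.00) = -0.07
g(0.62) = 0.14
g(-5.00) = -0.27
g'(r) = (r - 4)*(-r^3*exp(r) - 8*r^2*exp(2*r) - r^2*exp(r) + 8*r*exp(2*r) - 2*r + 8*exp(2*r) + 4*exp(r) + 2)/(r^3*exp(r) + 4*r^2*exp(2*r) - 2*r^2*exp(r) + r^2 - 8*r*exp(2*r) + 4*r*exp(r) - 2*r - 8*exp(r))^2 + 1/(r^3*exp(r) + 4*r^2*exp(2*r) - 2*r^2*exp(r) + r^2 - 8*r*exp(2*r) + 4*r*exp(r) - 2*r - 8*exp(r)) = (r^3*exp(r) + 4*r^2*exp(2*r) - 2*r^2*exp(r) + r^2 - 8*r*exp(2*r) + 4*r*exp(r) - 2*r - (r - 4)*(r^3*exp(r) + 8*r^2*exp(2*r) + r^2*exp(r) - 8*r*exp(2*r) + 2*r - 8*exp(2*r) - 4*exp(r) - 2) - 8*exp(r))/(r^3*exp(r) + 4*r^2*exp(2*r) - 2*r^2*exp(r) + r^2 - 8*r*exp(2*r) + 4*r*exp(r) - 2*r - 8*exp(r))^2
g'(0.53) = -0.35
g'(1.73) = 0.03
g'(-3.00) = -0.35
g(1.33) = 0.04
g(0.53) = 0.17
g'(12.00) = 0.00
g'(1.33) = -0.05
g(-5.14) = -0.26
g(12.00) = 0.00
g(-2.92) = -0.62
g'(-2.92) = -0.39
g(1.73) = 0.03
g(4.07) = 0.00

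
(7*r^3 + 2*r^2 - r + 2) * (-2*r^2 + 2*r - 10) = -14*r^5 + 10*r^4 - 64*r^3 - 26*r^2 + 14*r - 20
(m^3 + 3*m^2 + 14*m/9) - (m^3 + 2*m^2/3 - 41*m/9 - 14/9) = 7*m^2/3 + 55*m/9 + 14/9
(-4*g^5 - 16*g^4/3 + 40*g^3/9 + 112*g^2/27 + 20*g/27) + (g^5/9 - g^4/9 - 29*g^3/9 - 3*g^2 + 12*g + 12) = -35*g^5/9 - 49*g^4/9 + 11*g^3/9 + 31*g^2/27 + 344*g/27 + 12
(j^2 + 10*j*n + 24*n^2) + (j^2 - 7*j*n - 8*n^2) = 2*j^2 + 3*j*n + 16*n^2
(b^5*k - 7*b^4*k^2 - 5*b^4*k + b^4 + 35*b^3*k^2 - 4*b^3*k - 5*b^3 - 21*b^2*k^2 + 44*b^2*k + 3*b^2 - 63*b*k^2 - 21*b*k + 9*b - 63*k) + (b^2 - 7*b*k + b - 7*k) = b^5*k - 7*b^4*k^2 - 5*b^4*k + b^4 + 35*b^3*k^2 - 4*b^3*k - 5*b^3 - 21*b^2*k^2 + 44*b^2*k + 4*b^2 - 63*b*k^2 - 28*b*k + 10*b - 70*k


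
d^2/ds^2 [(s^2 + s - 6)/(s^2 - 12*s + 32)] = 2*(13*s^3 - 114*s^2 + 120*s + 736)/(s^6 - 36*s^5 + 528*s^4 - 4032*s^3 + 16896*s^2 - 36864*s + 32768)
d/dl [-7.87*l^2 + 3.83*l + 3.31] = 3.83 - 15.74*l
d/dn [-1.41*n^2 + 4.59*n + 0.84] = 4.59 - 2.82*n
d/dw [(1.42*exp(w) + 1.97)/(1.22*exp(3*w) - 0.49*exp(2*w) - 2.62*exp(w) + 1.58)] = (-3.4648*exp(3*w) - 6.5144*exp(2*w) + 1.9306*exp(w) + 7.405)*exp(w)/(1.4884*exp(6*w) - 1.1956*exp(5*w) - 6.1527*exp(4*w) + 6.4228*exp(3*w) + 5.316*exp(2*w) - 8.2792*exp(w) + 2.4964)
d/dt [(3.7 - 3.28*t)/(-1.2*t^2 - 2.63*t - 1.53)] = (-3.936*t^2 + 8.88*t + 14.7494)/(1.44*t^4 + 6.312*t^3 + 10.5889*t^2 + 8.0478*t + 2.3409)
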